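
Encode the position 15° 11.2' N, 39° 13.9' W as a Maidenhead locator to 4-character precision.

HK05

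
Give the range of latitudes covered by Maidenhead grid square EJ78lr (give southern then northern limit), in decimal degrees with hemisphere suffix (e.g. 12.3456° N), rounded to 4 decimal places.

8.7083° N, 8.7500° N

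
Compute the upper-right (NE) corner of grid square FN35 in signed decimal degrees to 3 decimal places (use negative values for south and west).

Field F=5, N=13: +5·20° lon, +13·10° lat → SW at lon -80°, lat 40°.
Square 3, 5: +3·2° lon, +5·1° lat → SW at lon -74°, lat 45°.
Cell spans 2° lon × 1° lat. NE corner is SW corner plus one full cell.
latitude 46.000, longitude -72.000.

46.000, -72.000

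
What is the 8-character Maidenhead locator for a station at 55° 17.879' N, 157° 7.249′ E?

Shift to the Maidenhead origin (180°W, 90°S): lon 337.12082, lat 145.29798.
Field: lon ⌊337.12082/20⌋ = 16 → Q; lat ⌊145.29798/10⌋ = 14 → O.
Square: lon ⌊17.12082/2⌋ = 8; lat ⌊5.29798/1⌋ = 5.
Subsquare: lon ⌊1.12082/0.0833333⌋ = 13 → n; lat ⌊0.29798/0.0416667⌋ = 7 → h.
Extended square: lon ⌊0.03748/0.00833333⌋ = 4; lat ⌊0.00632/0.00416667⌋ = 1.

QO85nh41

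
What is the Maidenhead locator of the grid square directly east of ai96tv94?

AI96uv04

Longitude extended square 9; +1 → 10, wraps to 0, carry into subsquare.
Longitude subsquare t = 19; +1 → 20 = u.
The latitude characters are unchanged.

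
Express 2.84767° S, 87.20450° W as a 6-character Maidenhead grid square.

EI67jd

Shift to the Maidenhead origin (180°W, 90°S): lon 92.7955, lat 87.1523.
Field (20°×10°, letters A–R): lon ⌊92.7955/20⌋ = 4 → E; lat ⌊87.1523/10⌋ = 8 → I.
Square (2°×1°, digits 0–9): lon ⌊12.7955/2⌋ = 6; lat ⌊7.1523/1⌋ = 7.
Subsquare (5′×2.5′, letters a–x): lon ⌊0.7955/0.0833333⌋ = 9 → j; lat ⌊0.1523/0.0416667⌋ = 3 → d.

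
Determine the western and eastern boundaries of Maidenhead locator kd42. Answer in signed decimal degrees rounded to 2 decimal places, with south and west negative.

28.00, 30.00

Field K=10, D=3: +10·20° lon, +3·10° lat → SW at lon 20°, lat -60°.
Square 4, 2: +4·2° lon, +2·1° lat → SW at lon 28°, lat -58°.
Cell spans 2° lon × 1° lat.
west 28.00, east 30.00.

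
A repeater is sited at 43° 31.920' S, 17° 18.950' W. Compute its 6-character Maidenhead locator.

IE16il

Offset from 180°W / 90°S: lon 162.6842°, lat 46.4680°.
Field: lon ⌊162.6842/20⌋ = 8 → I; lat ⌊46.4680/10⌋ = 4 → E.
Square: lon ⌊2.6842/2⌋ = 1; lat ⌊6.4680/1⌋ = 6.
Subsquare: lon ⌊0.6842/0.0833333⌋ = 8 → i; lat ⌊0.4680/0.0416667⌋ = 11 → l.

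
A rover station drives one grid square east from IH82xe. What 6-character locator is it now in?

IH92ae

Longitude subsquare x = 23; +1 → 24, wraps to 0 = a, carry into square.
Longitude square 8; +1 → 9.
The latitude characters are unchanged.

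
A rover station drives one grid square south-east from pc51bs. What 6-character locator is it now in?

PC51cr

Longitude subsquare b = 1; +1 → 2 = c.
Latitude subsquare s = 18; −1 → 17 = r.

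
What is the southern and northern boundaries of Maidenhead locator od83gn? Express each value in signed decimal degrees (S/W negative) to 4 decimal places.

-56.4583, -56.4167

Field O=14, D=3: +14·20° lon, +3·10° lat → SW at lon 100°, lat -60°.
Square 8, 3: +8·2° lon, +3·1° lat → SW at lon 116°, lat -57°.
Subsquare g=6, n=13: +6·0.0833333° lon, +13·0.0416667° lat → SW at lon 116.5°, lat -56.4583°.
Cell spans 0.0833333° lon × 0.0416667° lat.
south -56.4583, north -56.4167.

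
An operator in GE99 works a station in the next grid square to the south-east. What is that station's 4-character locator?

HE08

Longitude square 9; +1 → 10, wraps to 0, carry into field.
Longitude field G = 6; +1 → 7 = H.
Latitude square 9; −1 → 8.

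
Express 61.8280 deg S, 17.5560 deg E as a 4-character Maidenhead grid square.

JC88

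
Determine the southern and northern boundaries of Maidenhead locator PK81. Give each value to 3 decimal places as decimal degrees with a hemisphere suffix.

11.000° N, 12.000° N

Field P=15, K=10: +15·20° lon, +10·10° lat → SW at lon 120°, lat 10°.
Square 8, 1: +8·2° lon, +1·1° lat → SW at lon 136°, lat 11°.
Cell spans 2° lon × 1° lat.
south 11.000° N, north 12.000° N.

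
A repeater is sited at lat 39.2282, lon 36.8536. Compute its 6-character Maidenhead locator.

KM89kf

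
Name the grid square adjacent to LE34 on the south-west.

LE23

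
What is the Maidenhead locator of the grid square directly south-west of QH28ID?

Longitude subsquare i = 8; −1 → 7 = h.
Latitude subsquare d = 3; −1 → 2 = c.

QH28hc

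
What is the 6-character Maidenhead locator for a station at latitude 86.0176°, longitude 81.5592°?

Shift to the Maidenhead origin (180°W, 90°S): lon 261.5592, lat 176.0176.
Field: 261.5592/20 → 13 → N, 176.0176/10 → 17 → R; chars NR.
Square: 1.5592/2 → 0, 6.0176/1 → 6; chars 06.
Subsquare: 1.5592/0.0833333 → 18 → s, 0.0176/0.0416667 → 0 → a; chars sa.

NR06sa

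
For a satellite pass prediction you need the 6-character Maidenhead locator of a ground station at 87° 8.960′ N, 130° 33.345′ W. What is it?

CR47rd

Add 180° to longitude and 90° to latitude: 49.4443, 177.1493.
Field (20°×10°, letters A–R): lon ⌊49.4443/20⌋ = 2 → C; lat ⌊177.1493/10⌋ = 17 → R.
Square (2°×1°, digits 0–9): lon ⌊9.4443/2⌋ = 4; lat ⌊7.1493/1⌋ = 7.
Subsquare (5′×2.5′, letters a–x): lon ⌊1.4443/0.0833333⌋ = 17 → r; lat ⌊0.1493/0.0416667⌋ = 3 → d.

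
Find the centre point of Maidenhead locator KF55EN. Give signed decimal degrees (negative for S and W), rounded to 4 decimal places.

Field K=10, F=5: +10·20° lon, +5·10° lat → SW at lon 20°, lat -40°.
Square 5, 5: +5·2° lon, +5·1° lat → SW at lon 30°, lat -35°.
Subsquare e=4, n=13: +4·0.0833333° lon, +13·0.0416667° lat → SW at lon 30.3333°, lat -34.4583°.
Cell spans 0.0833333° lon × 0.0416667° lat. Centre is SW corner plus half of each.
latitude -34.4375, longitude 30.3750.

-34.4375, 30.3750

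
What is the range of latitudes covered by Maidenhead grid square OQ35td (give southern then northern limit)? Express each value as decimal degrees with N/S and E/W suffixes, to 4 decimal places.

75.1250° N, 75.1667° N

Field O=14, Q=16: +14·20° lon, +16·10° lat → SW at lon 100°, lat 70°.
Square 3, 5: +3·2° lon, +5·1° lat → SW at lon 106°, lat 75°.
Subsquare t=19, d=3: +19·0.0833333° lon, +3·0.0416667° lat → SW at lon 107.583°, lat 75.125°.
Cell spans 0.0833333° lon × 0.0416667° lat.
south 75.1250° N, north 75.1667° N.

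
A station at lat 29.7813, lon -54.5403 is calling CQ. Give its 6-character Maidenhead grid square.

GL29rs

Offset from 180°W / 90°S: lon 125.4597°, lat 119.7813°.
Field: 125.4597/20 → 6 → G, 119.7813/10 → 11 → L; chars GL.
Square: 5.4597/2 → 2, 9.7813/1 → 9; chars 29.
Subsquare: 1.4597/0.0833333 → 17 → r, 0.7813/0.0416667 → 18 → s; chars rs.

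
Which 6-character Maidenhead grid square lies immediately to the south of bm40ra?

BL49rx

Latitude subsquare a = 0; −1 → -1, wraps to 23 = x, carry into square.
Latitude square 0; −1 → -1, wraps to 9, carry into field.
Latitude field M = 12; −1 → 11 = L.
The longitude characters are unchanged.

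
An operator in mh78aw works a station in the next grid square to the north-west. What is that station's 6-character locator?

MH68xx

Longitude subsquare a = 0; −1 → -1, wraps to 23 = x, carry into square.
Longitude square 7; −1 → 6.
Latitude subsquare w = 22; +1 → 23 = x.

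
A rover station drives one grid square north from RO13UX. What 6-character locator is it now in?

RO14ua

Latitude subsquare x = 23; +1 → 24, wraps to 0 = a, carry into square.
Latitude square 3; +1 → 4.
The longitude characters are unchanged.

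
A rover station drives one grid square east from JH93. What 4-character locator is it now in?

KH03

Longitude square 9; +1 → 10, wraps to 0, carry into field.
Longitude field J = 9; +1 → 10 = K.
The latitude characters are unchanged.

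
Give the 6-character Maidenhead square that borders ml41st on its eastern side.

ML41tt

Longitude subsquare s = 18; +1 → 19 = t.
The latitude characters are unchanged.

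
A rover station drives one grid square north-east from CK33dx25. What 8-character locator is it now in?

CK33dx36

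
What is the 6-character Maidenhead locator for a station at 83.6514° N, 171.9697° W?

AR43ap

Shift to the Maidenhead origin (180°W, 90°S): lon 8.0303, lat 173.6514.
Field: 8.0303/20 → 0 → A, 173.6514/10 → 17 → R; chars AR.
Square: 8.0303/2 → 4, 3.6514/1 → 3; chars 43.
Subsquare: 0.0303/0.0833333 → 0 → a, 0.6514/0.0416667 → 15 → p; chars ap.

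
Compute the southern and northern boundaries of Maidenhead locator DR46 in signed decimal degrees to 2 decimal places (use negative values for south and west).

Field D=3, R=17: +3·20° lon, +17·10° lat → SW at lon -120°, lat 80°.
Square 4, 6: +4·2° lon, +6·1° lat → SW at lon -112°, lat 86°.
Cell spans 2° lon × 1° lat.
south 86.00, north 87.00.

86.00, 87.00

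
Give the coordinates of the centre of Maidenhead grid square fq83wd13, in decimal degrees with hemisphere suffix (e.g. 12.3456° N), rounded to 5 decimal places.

73.13958° N, 62.15417° W

Field F=5, Q=16: +5·20° lon, +16·10° lat → SW at lon -80°, lat 70°.
Square 8, 3: +8·2° lon, +3·1° lat → SW at lon -64°, lat 73°.
Subsquare w=22, d=3: +22·0.0833333° lon, +3·0.0416667° lat → SW at lon -62.1667°, lat 73.125°.
Extended square 1, 3: +1·0.00833333° lon, +3·0.00416667° lat → SW at lon -62.1583°, lat 73.1375°.
Cell spans 0.00833333° lon × 0.00416667° lat. Centre is SW corner plus half of each.
latitude 73.13958° N, longitude 62.15417° W.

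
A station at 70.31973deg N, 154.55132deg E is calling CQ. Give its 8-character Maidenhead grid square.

QQ70gh66

Add 180° to longitude and 90° to latitude: 334.55132, 160.31973.
Field (20°×10°, letters A–R): 334.55132/20 → 16 → Q, 160.31973/10 → 16 → Q; chars QQ.
Square (2°×1°, digits 0–9): 14.55132/2 → 7, 0.31973/1 → 0; chars 70.
Subsquare (5′×2.5′, letters a–x): 0.55132/0.0833333 → 6 → g, 0.31973/0.0416667 → 7 → h; chars gh.
Extended square (30″×15″, digits 0–9): 0.05132/0.00833333 → 6, 0.02806/0.00416667 → 6; chars 66.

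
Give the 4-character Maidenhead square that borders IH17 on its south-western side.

IH06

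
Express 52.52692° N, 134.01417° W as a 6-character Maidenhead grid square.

CO22xm

Add 180° to longitude and 90° to latitude: 45.9858, 142.5269.
Field: 45.9858/20 → 2 → C, 142.5269/10 → 14 → O; chars CO.
Square: 5.9858/2 → 2, 2.5269/1 → 2; chars 22.
Subsquare: 1.9858/0.0833333 → 23 → x, 0.5269/0.0416667 → 12 → m; chars xm.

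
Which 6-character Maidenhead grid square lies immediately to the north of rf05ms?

RF05mt

Latitude subsquare s = 18; +1 → 19 = t.
The longitude characters are unchanged.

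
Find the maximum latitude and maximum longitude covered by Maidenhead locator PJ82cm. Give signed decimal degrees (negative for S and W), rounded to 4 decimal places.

2.5417, 136.2500

Field P=15, J=9: +15·20° lon, +9·10° lat → SW at lon 120°, lat 0°.
Square 8, 2: +8·2° lon, +2·1° lat → SW at lon 136°, lat 2°.
Subsquare c=2, m=12: +2·0.0833333° lon, +12·0.0416667° lat → SW at lon 136.167°, lat 2.5°.
Cell spans 0.0833333° lon × 0.0416667° lat. NE corner is SW corner plus one full cell.
latitude 2.5417, longitude 136.2500.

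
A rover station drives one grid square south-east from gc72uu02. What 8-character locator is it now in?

GC72uu11

Longitude extended square 0; +1 → 1.
Latitude extended square 2; −1 → 1.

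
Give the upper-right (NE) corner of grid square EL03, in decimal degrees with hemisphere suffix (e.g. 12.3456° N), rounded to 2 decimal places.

24.00° N, 98.00° W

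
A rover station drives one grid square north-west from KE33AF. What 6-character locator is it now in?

Longitude subsquare a = 0; −1 → -1, wraps to 23 = x, carry into square.
Longitude square 3; −1 → 2.
Latitude subsquare f = 5; +1 → 6 = g.

KE23xg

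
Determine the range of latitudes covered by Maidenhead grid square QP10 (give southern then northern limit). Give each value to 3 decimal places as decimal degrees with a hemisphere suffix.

60.000° N, 61.000° N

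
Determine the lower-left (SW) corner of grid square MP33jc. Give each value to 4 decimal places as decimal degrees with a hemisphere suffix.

Field M=12, P=15: +12·20° lon, +15·10° lat → SW at lon 60°, lat 60°.
Square 3, 3: +3·2° lon, +3·1° lat → SW at lon 66°, lat 63°.
Subsquare j=9, c=2: +9·0.0833333° lon, +2·0.0416667° lat → SW at lon 66.75°, lat 63.0833°.
latitude 63.0833° N, longitude 66.7500° E.

63.0833° N, 66.7500° E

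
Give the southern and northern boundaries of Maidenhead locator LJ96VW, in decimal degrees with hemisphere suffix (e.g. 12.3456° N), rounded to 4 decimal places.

6.9167° N, 6.9583° N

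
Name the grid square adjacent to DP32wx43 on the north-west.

Longitude extended square 4; −1 → 3.
Latitude extended square 3; +1 → 4.

DP32wx34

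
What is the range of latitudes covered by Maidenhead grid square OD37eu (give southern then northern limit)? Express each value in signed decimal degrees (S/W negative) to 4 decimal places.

-52.1667, -52.1250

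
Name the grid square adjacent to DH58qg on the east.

Longitude subsquare q = 16; +1 → 17 = r.
The latitude characters are unchanged.

DH58rg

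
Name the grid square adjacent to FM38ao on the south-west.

FM28xn

Longitude subsquare a = 0; −1 → -1, wraps to 23 = x, carry into square.
Longitude square 3; −1 → 2.
Latitude subsquare o = 14; −1 → 13 = n.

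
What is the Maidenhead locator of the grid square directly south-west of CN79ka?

CN78jx

Longitude subsquare k = 10; −1 → 9 = j.
Latitude subsquare a = 0; −1 → -1, wraps to 23 = x, carry into square.
Latitude square 9; −1 → 8.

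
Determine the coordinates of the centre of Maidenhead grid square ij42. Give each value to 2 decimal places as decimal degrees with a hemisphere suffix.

Field I=8, J=9: +8·20° lon, +9·10° lat → SW at lon -20°, lat 0°.
Square 4, 2: +4·2° lon, +2·1° lat → SW at lon -12°, lat 2°.
Cell spans 2° lon × 1° lat. Centre is SW corner plus half of each.
latitude 2.50° N, longitude 11.00° W.

2.50° N, 11.00° W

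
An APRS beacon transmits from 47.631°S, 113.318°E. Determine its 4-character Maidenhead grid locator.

OE62

Shift to the Maidenhead origin (180°W, 90°S): lon 293.32, lat 42.37.
Field (20°×10°, letters A–R): lon ⌊293.32/20⌋ = 14 → O; lat ⌊42.37/10⌋ = 4 → E.
Square (2°×1°, digits 0–9): lon ⌊13.32/2⌋ = 6; lat ⌊2.37/1⌋ = 2.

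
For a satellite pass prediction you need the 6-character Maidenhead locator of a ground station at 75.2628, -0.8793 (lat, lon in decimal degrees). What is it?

Offset from 180°W / 90°S: lon 179.1207°, lat 165.2628°.
Field: 179.1207/20 → 8 → I, 165.2628/10 → 16 → Q; chars IQ.
Square: 19.1207/2 → 9, 5.2628/1 → 5; chars 95.
Subsquare: 1.1207/0.0833333 → 13 → n, 0.2628/0.0416667 → 6 → g; chars ng.

IQ95ng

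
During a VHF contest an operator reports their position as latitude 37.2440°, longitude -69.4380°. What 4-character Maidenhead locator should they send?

FM57

Add 180° to longitude and 90° to latitude: 110.56, 127.24.
Field: 110.56/20 → 5 → F, 127.24/10 → 12 → M; chars FM.
Square: 10.56/2 → 5, 7.24/1 → 7; chars 57.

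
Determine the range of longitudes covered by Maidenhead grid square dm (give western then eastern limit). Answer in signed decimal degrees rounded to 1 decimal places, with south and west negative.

-120.0, -100.0

Field D=3, M=12: +3·20° lon, +12·10° lat → SW at lon -120°, lat 30°.
Cell spans 20° lon × 10° lat.
west -120.0, east -100.0.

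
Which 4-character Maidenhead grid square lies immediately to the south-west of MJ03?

LJ92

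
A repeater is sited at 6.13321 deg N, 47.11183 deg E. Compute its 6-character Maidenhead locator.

Shift to the Maidenhead origin (180°W, 90°S): lon 227.1118, lat 96.1332.
Field (20°×10°, letters A–R): 227.1118/20 → 11 → L, 96.1332/10 → 9 → J; chars LJ.
Square (2°×1°, digits 0–9): 7.1118/2 → 3, 6.1332/1 → 6; chars 36.
Subsquare (5′×2.5′, letters a–x): 1.1118/0.0833333 → 13 → n, 0.1332/0.0416667 → 3 → d; chars nd.

LJ36nd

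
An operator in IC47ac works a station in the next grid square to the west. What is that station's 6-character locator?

IC37xc

Longitude subsquare a = 0; −1 → -1, wraps to 23 = x, carry into square.
Longitude square 4; −1 → 3.
The latitude characters are unchanged.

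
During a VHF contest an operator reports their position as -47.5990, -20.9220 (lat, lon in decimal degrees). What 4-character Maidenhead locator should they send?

HE92

Add 180° to longitude and 90° to latitude: 159.08, 42.40.
Field (20°×10°, letters A–R): lon ⌊159.08/20⌋ = 7 → H; lat ⌊42.40/10⌋ = 4 → E.
Square (2°×1°, digits 0–9): lon ⌊19.08/2⌋ = 9; lat ⌊2.40/1⌋ = 2.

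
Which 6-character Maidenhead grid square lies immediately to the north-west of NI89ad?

NI79xe

Longitude subsquare a = 0; −1 → -1, wraps to 23 = x, carry into square.
Longitude square 8; −1 → 7.
Latitude subsquare d = 3; +1 → 4 = e.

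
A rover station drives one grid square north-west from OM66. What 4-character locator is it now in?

Longitude square 6; −1 → 5.
Latitude square 6; +1 → 7.

OM57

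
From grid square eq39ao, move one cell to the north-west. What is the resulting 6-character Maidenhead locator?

EQ29xp

Longitude subsquare a = 0; −1 → -1, wraps to 23 = x, carry into square.
Longitude square 3; −1 → 2.
Latitude subsquare o = 14; +1 → 15 = p.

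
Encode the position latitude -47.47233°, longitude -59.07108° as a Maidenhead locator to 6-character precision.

GE02lm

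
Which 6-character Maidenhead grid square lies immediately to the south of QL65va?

Latitude subsquare a = 0; −1 → -1, wraps to 23 = x, carry into square.
Latitude square 5; −1 → 4.
The longitude characters are unchanged.

QL64vx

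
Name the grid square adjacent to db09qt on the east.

Longitude subsquare q = 16; +1 → 17 = r.
The latitude characters are unchanged.

DB09rt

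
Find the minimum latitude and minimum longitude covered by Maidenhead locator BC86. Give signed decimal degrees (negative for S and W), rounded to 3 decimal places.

-64.000, -144.000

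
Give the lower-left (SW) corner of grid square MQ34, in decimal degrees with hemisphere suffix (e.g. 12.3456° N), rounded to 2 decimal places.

74.00° N, 66.00° E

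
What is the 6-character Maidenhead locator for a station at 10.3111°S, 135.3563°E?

PH79qq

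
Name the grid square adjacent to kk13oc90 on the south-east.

KK13pb09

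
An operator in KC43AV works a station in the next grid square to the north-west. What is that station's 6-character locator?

Longitude subsquare a = 0; −1 → -1, wraps to 23 = x, carry into square.
Longitude square 4; −1 → 3.
Latitude subsquare v = 21; +1 → 22 = w.

KC33xw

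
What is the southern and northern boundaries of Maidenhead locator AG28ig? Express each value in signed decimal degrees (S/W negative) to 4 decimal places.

Field A=0, G=6: +0·20° lon, +6·10° lat → SW at lon -180°, lat -30°.
Square 2, 8: +2·2° lon, +8·1° lat → SW at lon -176°, lat -22°.
Subsquare i=8, g=6: +8·0.0833333° lon, +6·0.0416667° lat → SW at lon -175.333°, lat -21.75°.
Cell spans 0.0833333° lon × 0.0416667° lat.
south -21.7500, north -21.7083.

-21.7500, -21.7083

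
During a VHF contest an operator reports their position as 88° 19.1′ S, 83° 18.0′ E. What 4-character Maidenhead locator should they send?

NA11

Offset from 180°W / 90°S: lon 263.30°, lat 1.68°.
Field: 263.30/20 → 13 → N, 1.68/10 → 0 → A; chars NA.
Square: 3.30/2 → 1, 1.68/1 → 1; chars 11.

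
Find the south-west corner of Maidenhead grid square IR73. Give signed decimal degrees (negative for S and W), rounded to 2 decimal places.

Field I=8, R=17: +8·20° lon, +17·10° lat → SW at lon -20°, lat 80°.
Square 7, 3: +7·2° lon, +3·1° lat → SW at lon -6°, lat 83°.
latitude 83.00, longitude -6.00.

83.00, -6.00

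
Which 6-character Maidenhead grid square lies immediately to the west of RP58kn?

Longitude subsquare k = 10; −1 → 9 = j.
The latitude characters are unchanged.

RP58jn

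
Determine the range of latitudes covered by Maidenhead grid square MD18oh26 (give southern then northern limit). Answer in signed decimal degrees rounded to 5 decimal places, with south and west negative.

-51.68333, -51.67917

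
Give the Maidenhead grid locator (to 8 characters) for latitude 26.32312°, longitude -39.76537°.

HL06ch87

Shift to the Maidenhead origin (180°W, 90°S): lon 140.23463, lat 116.32312.
Field (20°×10°, letters A–R): lon ⌊140.23463/20⌋ = 7 → H; lat ⌊116.32312/10⌋ = 11 → L.
Square (2°×1°, digits 0–9): lon ⌊0.23463/2⌋ = 0; lat ⌊6.32312/1⌋ = 6.
Subsquare (5′×2.5′, letters a–x): lon ⌊0.23463/0.0833333⌋ = 2 → c; lat ⌊0.32312/0.0416667⌋ = 7 → h.
Extended square (30″×15″, digits 0–9): lon ⌊0.06796/0.00833333⌋ = 8; lat ⌊0.03145/0.00416667⌋ = 7.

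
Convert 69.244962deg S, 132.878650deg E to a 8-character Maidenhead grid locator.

PC60ks51

Shift to the Maidenhead origin (180°W, 90°S): lon 312.87865, lat 20.75504.
Field: 312.87865/20 → 15 → P, 20.75504/10 → 2 → C; chars PC.
Square: 12.87865/2 → 6, 0.75504/1 → 0; chars 60.
Subsquare: 0.87865/0.0833333 → 10 → k, 0.75504/0.0416667 → 18 → s; chars ks.
Extended square: 0.04532/0.00833333 → 5, 0.00504/0.00416667 → 1; chars 51.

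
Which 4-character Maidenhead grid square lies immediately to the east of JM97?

KM07

Longitude square 9; +1 → 10, wraps to 0, carry into field.
Longitude field J = 9; +1 → 10 = K.
The latitude characters are unchanged.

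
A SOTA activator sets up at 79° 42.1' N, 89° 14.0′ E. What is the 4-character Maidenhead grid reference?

Shift to the Maidenhead origin (180°W, 90°S): lon 269.23, lat 169.70.
Field: 269.23/20 → 13 → N, 169.70/10 → 16 → Q; chars NQ.
Square: 9.23/2 → 4, 9.70/1 → 9; chars 49.

NQ49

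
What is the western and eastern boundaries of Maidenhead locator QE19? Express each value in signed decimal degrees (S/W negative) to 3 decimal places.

142.000, 144.000

Field Q=16, E=4: +16·20° lon, +4·10° lat → SW at lon 140°, lat -50°.
Square 1, 9: +1·2° lon, +9·1° lat → SW at lon 142°, lat -41°.
Cell spans 2° lon × 1° lat.
west 142.000, east 144.000.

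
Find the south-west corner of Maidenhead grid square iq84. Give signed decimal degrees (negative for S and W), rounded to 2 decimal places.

74.00, -4.00

Field I=8, Q=16: +8·20° lon, +16·10° lat → SW at lon -20°, lat 70°.
Square 8, 4: +8·2° lon, +4·1° lat → SW at lon -4°, lat 74°.
latitude 74.00, longitude -4.00.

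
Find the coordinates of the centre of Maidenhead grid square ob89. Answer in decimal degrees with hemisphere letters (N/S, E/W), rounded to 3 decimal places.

Field O=14, B=1: +14·20° lon, +1·10° lat → SW at lon 100°, lat -80°.
Square 8, 9: +8·2° lon, +9·1° lat → SW at lon 116°, lat -71°.
Cell spans 2° lon × 1° lat. Centre is SW corner plus half of each.
latitude 70.500° S, longitude 117.000° E.

70.500° S, 117.000° E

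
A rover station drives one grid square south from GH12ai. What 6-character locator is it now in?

Latitude subsquare i = 8; −1 → 7 = h.
The longitude characters are unchanged.

GH12ah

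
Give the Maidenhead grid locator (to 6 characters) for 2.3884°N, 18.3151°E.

Shift to the Maidenhead origin (180°W, 90°S): lon 198.3151, lat 92.3884.
Field: 198.3151/20 → 9 → J, 92.3884/10 → 9 → J; chars JJ.
Square: 18.3151/2 → 9, 2.3884/1 → 2; chars 92.
Subsquare: 0.3151/0.0833333 → 3 → d, 0.3884/0.0416667 → 9 → j; chars dj.

JJ92dj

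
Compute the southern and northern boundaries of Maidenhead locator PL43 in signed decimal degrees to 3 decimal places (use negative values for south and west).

Field P=15, L=11: +15·20° lon, +11·10° lat → SW at lon 120°, lat 20°.
Square 4, 3: +4·2° lon, +3·1° lat → SW at lon 128°, lat 23°.
Cell spans 2° lon × 1° lat.
south 23.000, north 24.000.

23.000, 24.000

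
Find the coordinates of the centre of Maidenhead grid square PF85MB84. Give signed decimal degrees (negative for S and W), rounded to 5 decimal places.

-34.93958, 137.07083

Field P=15, F=5: +15·20° lon, +5·10° lat → SW at lon 120°, lat -40°.
Square 8, 5: +8·2° lon, +5·1° lat → SW at lon 136°, lat -35°.
Subsquare m=12, b=1: +12·0.0833333° lon, +1·0.0416667° lat → SW at lon 137°, lat -34.9583°.
Extended square 8, 4: +8·0.00833333° lon, +4·0.00416667° lat → SW at lon 137.067°, lat -34.9417°.
Cell spans 0.00833333° lon × 0.00416667° lat. Centre is SW corner plus half of each.
latitude -34.93958, longitude 137.07083.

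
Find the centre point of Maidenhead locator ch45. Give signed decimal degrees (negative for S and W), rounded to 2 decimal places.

-14.50, -131.00

Field C=2, H=7: +2·20° lon, +7·10° lat → SW at lon -140°, lat -20°.
Square 4, 5: +4·2° lon, +5·1° lat → SW at lon -132°, lat -15°.
Cell spans 2° lon × 1° lat. Centre is SW corner plus half of each.
latitude -14.50, longitude -131.00.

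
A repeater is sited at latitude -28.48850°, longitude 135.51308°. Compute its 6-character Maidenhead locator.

PG71sm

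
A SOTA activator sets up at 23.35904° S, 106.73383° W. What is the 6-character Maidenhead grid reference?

DG66pp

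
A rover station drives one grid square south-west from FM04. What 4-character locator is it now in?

EM93

Longitude square 0; −1 → -1, wraps to 9, carry into field.
Longitude field F = 5; −1 → 4 = E.
Latitude square 4; −1 → 3.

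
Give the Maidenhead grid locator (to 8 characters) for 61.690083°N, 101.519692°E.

Add 180° to longitude and 90° to latitude: 281.51969, 151.69008.
Field: 281.51969/20 → 14 → O, 151.69008/10 → 15 → P; chars OP.
Square: 1.51969/2 → 0, 1.69008/1 → 1; chars 01.
Subsquare: 1.51969/0.0833333 → 18 → s, 0.69008/0.0416667 → 16 → q; chars sq.
Extended square: 0.01969/0.00833333 → 2, 0.02342/0.00416667 → 5; chars 25.

OP01sq25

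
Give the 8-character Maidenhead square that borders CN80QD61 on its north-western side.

CN80qd52

Longitude extended square 6; −1 → 5.
Latitude extended square 1; +1 → 2.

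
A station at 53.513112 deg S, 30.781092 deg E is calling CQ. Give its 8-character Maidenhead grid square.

Add 180° to longitude and 90° to latitude: 210.78109, 36.48689.
Field: 210.78109/20 → 10 → K, 36.48689/10 → 3 → D; chars KD.
Square: 10.78109/2 → 5, 6.48689/1 → 6; chars 56.
Subsquare: 0.78109/0.0833333 → 9 → j, 0.48689/0.0416667 → 11 → l; chars jl.
Extended square: 0.03109/0.00833333 → 3, 0.02855/0.00416667 → 6; chars 36.

KD56jl36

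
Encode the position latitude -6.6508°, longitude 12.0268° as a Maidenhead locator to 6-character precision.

JI63ai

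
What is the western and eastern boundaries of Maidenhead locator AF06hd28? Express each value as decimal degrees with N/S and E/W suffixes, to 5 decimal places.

179.40000° W, 179.39167° W

Field A=0, F=5: +0·20° lon, +5·10° lat → SW at lon -180°, lat -40°.
Square 0, 6: +0·2° lon, +6·1° lat → SW at lon -180°, lat -34°.
Subsquare h=7, d=3: +7·0.0833333° lon, +3·0.0416667° lat → SW at lon -179.417°, lat -33.875°.
Extended square 2, 8: +2·0.00833333° lon, +8·0.00416667° lat → SW at lon -179.4°, lat -33.8417°.
Cell spans 0.00833333° lon × 0.00416667° lat.
west 179.40000° W, east 179.39167° W.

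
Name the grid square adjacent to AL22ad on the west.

AL12xd

Longitude subsquare a = 0; −1 → -1, wraps to 23 = x, carry into square.
Longitude square 2; −1 → 1.
The latitude characters are unchanged.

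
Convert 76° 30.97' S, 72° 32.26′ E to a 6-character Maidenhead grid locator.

MB63gl

Add 180° to longitude and 90° to latitude: 252.5377, 13.4838.
Field: 252.5377/20 → 12 → M, 13.4838/10 → 1 → B; chars MB.
Square: 12.5377/2 → 6, 3.4838/1 → 3; chars 63.
Subsquare: 0.5377/0.0833333 → 6 → g, 0.4838/0.0416667 → 11 → l; chars gl.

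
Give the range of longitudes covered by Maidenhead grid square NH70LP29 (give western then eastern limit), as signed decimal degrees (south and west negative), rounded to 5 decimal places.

94.93333, 94.94167

Field N=13, H=7: +13·20° lon, +7·10° lat → SW at lon 80°, lat -20°.
Square 7, 0: +7·2° lon, +0·1° lat → SW at lon 94°, lat -20°.
Subsquare l=11, p=15: +11·0.0833333° lon, +15·0.0416667° lat → SW at lon 94.9167°, lat -19.375°.
Extended square 2, 9: +2·0.00833333° lon, +9·0.00416667° lat → SW at lon 94.9333°, lat -19.3375°.
Cell spans 0.00833333° lon × 0.00416667° lat.
west 94.93333, east 94.94167.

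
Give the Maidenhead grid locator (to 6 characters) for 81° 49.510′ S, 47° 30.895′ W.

Add 180° to longitude and 90° to latitude: 132.4851, 8.1748.
Field: 132.4851/20 → 6 → G, 8.1748/10 → 0 → A; chars GA.
Square: 12.4851/2 → 6, 8.1748/1 → 8; chars 68.
Subsquare: 0.4851/0.0833333 → 5 → f, 0.1748/0.0416667 → 4 → e; chars fe.

GA68fe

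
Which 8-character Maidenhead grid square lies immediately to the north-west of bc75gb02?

BC75fb93

Longitude extended square 0; −1 → -1, wraps to 9, carry into subsquare.
Longitude subsquare g = 6; −1 → 5 = f.
Latitude extended square 2; +1 → 3.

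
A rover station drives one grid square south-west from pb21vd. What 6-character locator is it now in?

Longitude subsquare v = 21; −1 → 20 = u.
Latitude subsquare d = 3; −1 → 2 = c.

PB21uc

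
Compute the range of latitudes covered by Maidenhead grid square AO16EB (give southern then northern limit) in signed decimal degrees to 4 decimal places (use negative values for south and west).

56.0417, 56.0833

Field A=0, O=14: +0·20° lon, +14·10° lat → SW at lon -180°, lat 50°.
Square 1, 6: +1·2° lon, +6·1° lat → SW at lon -178°, lat 56°.
Subsquare e=4, b=1: +4·0.0833333° lon, +1·0.0416667° lat → SW at lon -177.667°, lat 56.0417°.
Cell spans 0.0833333° lon × 0.0416667° lat.
south 56.0417, north 56.0833.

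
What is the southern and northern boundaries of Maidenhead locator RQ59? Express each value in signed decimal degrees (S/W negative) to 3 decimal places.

79.000, 80.000

Field R=17, Q=16: +17·20° lon, +16·10° lat → SW at lon 160°, lat 70°.
Square 5, 9: +5·2° lon, +9·1° lat → SW at lon 170°, lat 79°.
Cell spans 2° lon × 1° lat.
south 79.000, north 80.000.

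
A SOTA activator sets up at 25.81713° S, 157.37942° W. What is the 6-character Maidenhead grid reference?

BG14he

Shift to the Maidenhead origin (180°W, 90°S): lon 22.6206, lat 64.1829.
Field: 22.6206/20 → 1 → B, 64.1829/10 → 6 → G; chars BG.
Square: 2.6206/2 → 1, 4.1829/1 → 4; chars 14.
Subsquare: 0.6206/0.0833333 → 7 → h, 0.1829/0.0416667 → 4 → e; chars he.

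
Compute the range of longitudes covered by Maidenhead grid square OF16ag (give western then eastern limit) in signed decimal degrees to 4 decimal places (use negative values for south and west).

102.0000, 102.0833

Field O=14, F=5: +14·20° lon, +5·10° lat → SW at lon 100°, lat -40°.
Square 1, 6: +1·2° lon, +6·1° lat → SW at lon 102°, lat -34°.
Subsquare a=0, g=6: +0·0.0833333° lon, +6·0.0416667° lat → SW at lon 102°, lat -33.75°.
Cell spans 0.0833333° lon × 0.0416667° lat.
west 102.0000, east 102.0833.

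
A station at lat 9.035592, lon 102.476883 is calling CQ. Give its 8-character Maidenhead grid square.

OJ19fa78

Shift to the Maidenhead origin (180°W, 90°S): lon 282.47688, lat 99.03559.
Field: lon ⌊282.47688/20⌋ = 14 → O; lat ⌊99.03559/10⌋ = 9 → J.
Square: lon ⌊2.47688/2⌋ = 1; lat ⌊9.03559/1⌋ = 9.
Subsquare: lon ⌊0.47688/0.0833333⌋ = 5 → f; lat ⌊0.03559/0.0416667⌋ = 0 → a.
Extended square: lon ⌊0.06022/0.00833333⌋ = 7; lat ⌊0.03559/0.00416667⌋ = 8.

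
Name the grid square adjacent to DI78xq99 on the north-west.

DI78xr80

Longitude extended square 9; −1 → 8.
Latitude extended square 9; +1 → 10, wraps to 0, carry into subsquare.
Latitude subsquare q = 16; +1 → 17 = r.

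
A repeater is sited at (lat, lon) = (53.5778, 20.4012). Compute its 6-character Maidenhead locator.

Add 180° to longitude and 90° to latitude: 200.4012, 143.5778.
Field: lon ⌊200.4012/20⌋ = 10 → K; lat ⌊143.5778/10⌋ = 14 → O.
Square: lon ⌊0.4012/2⌋ = 0; lat ⌊3.5778/1⌋ = 3.
Subsquare: lon ⌊0.4012/0.0833333⌋ = 4 → e; lat ⌊0.5778/0.0416667⌋ = 13 → n.

KO03en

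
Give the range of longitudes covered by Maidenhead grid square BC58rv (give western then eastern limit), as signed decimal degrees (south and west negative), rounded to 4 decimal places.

-148.5833, -148.5000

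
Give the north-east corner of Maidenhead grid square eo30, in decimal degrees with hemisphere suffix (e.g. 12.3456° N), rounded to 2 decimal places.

Field E=4, O=14: +4·20° lon, +14·10° lat → SW at lon -100°, lat 50°.
Square 3, 0: +3·2° lon, +0·1° lat → SW at lon -94°, lat 50°.
Cell spans 2° lon × 1° lat. NE corner is SW corner plus one full cell.
latitude 51.00° N, longitude 92.00° W.

51.00° N, 92.00° W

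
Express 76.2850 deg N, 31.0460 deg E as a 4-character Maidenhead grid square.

KQ56

Offset from 180°W / 90°S: lon 211.05°, lat 166.28°.
Field: lon ⌊211.05/20⌋ = 10 → K; lat ⌊166.28/10⌋ = 16 → Q.
Square: lon ⌊11.05/2⌋ = 5; lat ⌊6.28/1⌋ = 6.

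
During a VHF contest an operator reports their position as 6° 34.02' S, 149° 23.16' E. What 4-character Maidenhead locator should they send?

QI43

Shift to the Maidenhead origin (180°W, 90°S): lon 329.39, lat 83.43.
Field: lon ⌊329.39/20⌋ = 16 → Q; lat ⌊83.43/10⌋ = 8 → I.
Square: lon ⌊9.39/2⌋ = 4; lat ⌊3.43/1⌋ = 3.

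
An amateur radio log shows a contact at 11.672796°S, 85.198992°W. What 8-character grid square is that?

Add 180° to longitude and 90° to latitude: 94.80101, 78.32720.
Field: lon ⌊94.80101/20⌋ = 4 → E; lat ⌊78.32720/10⌋ = 7 → H.
Square: lon ⌊14.80101/2⌋ = 7; lat ⌊8.32720/1⌋ = 8.
Subsquare: lon ⌊0.80101/0.0833333⌋ = 9 → j; lat ⌊0.32720/0.0416667⌋ = 7 → h.
Extended square: lon ⌊0.05101/0.00833333⌋ = 6; lat ⌊0.03554/0.00416667⌋ = 8.

EH78jh68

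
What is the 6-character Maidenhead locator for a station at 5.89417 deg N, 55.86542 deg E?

Shift to the Maidenhead origin (180°W, 90°S): lon 235.8654, lat 95.8942.
Field (20°×10°, letters A–R): 235.8654/20 → 11 → L, 95.8942/10 → 9 → J; chars LJ.
Square (2°×1°, digits 0–9): 15.8654/2 → 7, 5.8942/1 → 5; chars 75.
Subsquare (5′×2.5′, letters a–x): 1.8654/0.0833333 → 22 → w, 0.8942/0.0416667 → 21 → v; chars wv.

LJ75wv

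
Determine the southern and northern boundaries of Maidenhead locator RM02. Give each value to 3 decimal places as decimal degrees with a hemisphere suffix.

Field R=17, M=12: +17·20° lon, +12·10° lat → SW at lon 160°, lat 30°.
Square 0, 2: +0·2° lon, +2·1° lat → SW at lon 160°, lat 32°.
Cell spans 2° lon × 1° lat.
south 32.000° N, north 33.000° N.

32.000° N, 33.000° N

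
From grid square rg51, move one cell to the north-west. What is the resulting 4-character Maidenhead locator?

Longitude square 5; −1 → 4.
Latitude square 1; +1 → 2.

RG42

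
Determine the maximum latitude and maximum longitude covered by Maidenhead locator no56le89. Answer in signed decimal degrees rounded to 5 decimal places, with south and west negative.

Field N=13, O=14: +13·20° lon, +14·10° lat → SW at lon 80°, lat 50°.
Square 5, 6: +5·2° lon, +6·1° lat → SW at lon 90°, lat 56°.
Subsquare l=11, e=4: +11·0.0833333° lon, +4·0.0416667° lat → SW at lon 90.9167°, lat 56.1667°.
Extended square 8, 9: +8·0.00833333° lon, +9·0.00416667° lat → SW at lon 90.9833°, lat 56.2042°.
Cell spans 0.00833333° lon × 0.00416667° lat. NE corner is SW corner plus one full cell.
latitude 56.20833, longitude 90.99167.

56.20833, 90.99167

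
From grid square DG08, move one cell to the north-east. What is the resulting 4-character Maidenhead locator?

DG19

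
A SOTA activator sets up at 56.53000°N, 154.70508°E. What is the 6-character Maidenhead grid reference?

Shift to the Maidenhead origin (180°W, 90°S): lon 334.7051, lat 146.5300.
Field: 334.7051/20 → 16 → Q, 146.5300/10 → 14 → O; chars QO.
Square: 14.7051/2 → 7, 6.5300/1 → 6; chars 76.
Subsquare: 0.7051/0.0833333 → 8 → i, 0.5300/0.0416667 → 12 → m; chars im.

QO76im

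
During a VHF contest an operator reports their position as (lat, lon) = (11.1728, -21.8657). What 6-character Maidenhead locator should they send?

Add 180° to longitude and 90° to latitude: 158.1343, 101.1728.
Field: lon ⌊158.1343/20⌋ = 7 → H; lat ⌊101.1728/10⌋ = 10 → K.
Square: lon ⌊18.1343/2⌋ = 9; lat ⌊1.1728/1⌋ = 1.
Subsquare: lon ⌊0.1343/0.0833333⌋ = 1 → b; lat ⌊0.1728/0.0416667⌋ = 4 → e.

HK91be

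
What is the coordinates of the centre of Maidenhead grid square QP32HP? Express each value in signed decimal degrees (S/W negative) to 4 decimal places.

62.6458, 146.6250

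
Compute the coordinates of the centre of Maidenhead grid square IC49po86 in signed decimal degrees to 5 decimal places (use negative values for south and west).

-60.38958, -10.67917

Field I=8, C=2: +8·20° lon, +2·10° lat → SW at lon -20°, lat -70°.
Square 4, 9: +4·2° lon, +9·1° lat → SW at lon -12°, lat -61°.
Subsquare p=15, o=14: +15·0.0833333° lon, +14·0.0416667° lat → SW at lon -10.75°, lat -60.4167°.
Extended square 8, 6: +8·0.00833333° lon, +6·0.00416667° lat → SW at lon -10.6833°, lat -60.3917°.
Cell spans 0.00833333° lon × 0.00416667° lat. Centre is SW corner plus half of each.
latitude -60.38958, longitude -10.67917.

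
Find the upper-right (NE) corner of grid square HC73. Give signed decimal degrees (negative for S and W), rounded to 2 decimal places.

Field H=7, C=2: +7·20° lon, +2·10° lat → SW at lon -40°, lat -70°.
Square 7, 3: +7·2° lon, +3·1° lat → SW at lon -26°, lat -67°.
Cell spans 2° lon × 1° lat. NE corner is SW corner plus one full cell.
latitude -66.00, longitude -24.00.

-66.00, -24.00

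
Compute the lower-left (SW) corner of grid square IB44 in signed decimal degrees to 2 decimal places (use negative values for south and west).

Field I=8, B=1: +8·20° lon, +1·10° lat → SW at lon -20°, lat -80°.
Square 4, 4: +4·2° lon, +4·1° lat → SW at lon -12°, lat -76°.
latitude -76.00, longitude -12.00.

-76.00, -12.00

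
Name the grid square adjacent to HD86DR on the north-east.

HD86es

Longitude subsquare d = 3; +1 → 4 = e.
Latitude subsquare r = 17; +1 → 18 = s.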